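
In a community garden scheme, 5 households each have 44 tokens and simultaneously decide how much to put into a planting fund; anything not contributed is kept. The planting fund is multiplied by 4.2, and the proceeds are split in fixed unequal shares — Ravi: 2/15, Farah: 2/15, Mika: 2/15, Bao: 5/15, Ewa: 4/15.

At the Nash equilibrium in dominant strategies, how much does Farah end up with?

A player with share s gets back 4.2·s per unit contributed, so full contribution is dominant for anyone with s > 1/4.2 = 0.2381 and zero contribution is dominant for anyone below.
Bao and Ewa are above the threshold, contributing 44 each; the remaining 3 contribute 0. Total contributed: 88.
Farah keeps 44 and receives 4.2 × 88 × 2/15 = 49.28 from the planting fund, for a payoff of 93.28.

93.28 tokens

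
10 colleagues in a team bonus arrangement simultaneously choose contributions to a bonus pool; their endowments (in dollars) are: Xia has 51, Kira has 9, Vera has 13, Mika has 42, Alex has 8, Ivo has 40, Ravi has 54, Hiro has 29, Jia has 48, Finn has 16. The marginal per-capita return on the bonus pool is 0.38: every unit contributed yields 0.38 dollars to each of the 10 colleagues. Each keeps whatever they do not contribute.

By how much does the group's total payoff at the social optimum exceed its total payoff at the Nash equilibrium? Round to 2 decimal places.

868.00 dollars

The private return per contributed unit is 0.38 < 1 for everyone, so the Nash equilibrium is zero contribution and the group total is Σ E_j = 51 + 9 + 13 + 42 + 8 + 40 + 54 + 29 + 48 + 16 = 310.
Each contributed unit returns 3.800 to the group, so the social optimum is full contribution by everyone: group total = 3.800 × 310 = 1178.00.
Efficiency loss = (3.800 − 1) × 310 = 868.00.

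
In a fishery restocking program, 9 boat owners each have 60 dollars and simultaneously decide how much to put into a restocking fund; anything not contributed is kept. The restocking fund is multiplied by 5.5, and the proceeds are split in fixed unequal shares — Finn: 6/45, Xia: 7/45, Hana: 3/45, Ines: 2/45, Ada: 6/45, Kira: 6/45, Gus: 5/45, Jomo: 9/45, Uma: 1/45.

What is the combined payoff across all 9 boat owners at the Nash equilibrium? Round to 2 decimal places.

Player j's private return per contributed unit is 5.5 × (j's share). Contributing is weakly dominant for j when that share is at least 1/5.5 = 0.1818, and contributing 0 is dominant otherwise.
Only Jomo (9/45) clears that bar, contributing 60; the remaining 8 contribute 0. Total contributed: 60.
The restocking fund pays out 5.5 × 60 = 330.00 in total (split across the unequal shares, but the aggregate is all that matters for the group sum).
The 8 free-riders keep 60 each, adding 480. Group total = 480 + 330.00 = 810.00.

810.00 dollars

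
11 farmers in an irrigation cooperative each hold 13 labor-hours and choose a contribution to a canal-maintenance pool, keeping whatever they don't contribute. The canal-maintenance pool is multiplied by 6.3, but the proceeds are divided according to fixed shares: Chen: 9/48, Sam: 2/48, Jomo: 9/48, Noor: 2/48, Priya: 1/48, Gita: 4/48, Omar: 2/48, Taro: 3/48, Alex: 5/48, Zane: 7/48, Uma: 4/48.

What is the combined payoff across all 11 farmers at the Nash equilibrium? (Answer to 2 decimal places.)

A player with share s gets back 6.3·s per unit contributed, so full contribution is dominant for anyone with s > 1/6.3 = 0.1587 and zero contribution is dominant for anyone below.
The shares above 0.1587 belong to Chen and Jomo, contributing 13 each; the remaining 9 contribute 0. Total contributed: 26.
The canal-maintenance pool pays out 6.3 × 26 = 163.80 in total (split across the unequal shares, but the aggregate is all that matters for the group sum).
The 9 free-riders keep 13 each, adding 117. Group total = 117 + 163.80 = 280.80.

280.80 labor-hours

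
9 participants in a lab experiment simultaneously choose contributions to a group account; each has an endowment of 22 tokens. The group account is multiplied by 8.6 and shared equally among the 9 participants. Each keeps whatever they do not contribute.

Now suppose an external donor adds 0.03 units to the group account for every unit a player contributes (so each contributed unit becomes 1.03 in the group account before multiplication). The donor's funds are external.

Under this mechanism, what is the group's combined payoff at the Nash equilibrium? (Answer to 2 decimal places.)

198.00 tokens

Even with the mechanism, each unit contributed returns only 8.6 × 1.03 / 9 = 0.9842 per unit of net cost, so contributing nothing is still dominant.
At the Nash equilibrium no one contributes; group total payoff = 9 × 22 = 198.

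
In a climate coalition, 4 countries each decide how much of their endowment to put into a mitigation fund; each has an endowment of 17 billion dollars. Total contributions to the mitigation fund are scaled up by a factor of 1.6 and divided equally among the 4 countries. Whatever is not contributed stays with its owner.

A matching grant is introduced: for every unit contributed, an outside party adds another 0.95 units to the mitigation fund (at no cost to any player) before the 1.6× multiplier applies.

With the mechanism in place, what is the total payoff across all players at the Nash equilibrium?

The effective private return is 1.6 × 1.95 / 4 = 0.7800, which is still under 1, so the mechanism doesn't change anyone's dominant strategy: zero contribution.
At the Nash equilibrium no one contributes; group total payoff = 4 × 17 = 68.

68.00 billion dollars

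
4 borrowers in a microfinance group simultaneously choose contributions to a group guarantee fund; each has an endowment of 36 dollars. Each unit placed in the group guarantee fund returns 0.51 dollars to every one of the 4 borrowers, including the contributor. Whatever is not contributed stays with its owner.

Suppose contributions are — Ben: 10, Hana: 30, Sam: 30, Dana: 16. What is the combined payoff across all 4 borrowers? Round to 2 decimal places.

Total contributed: 10 + 30 + 30 + 16 = 86; total kept: 4 × 36 − 86 = 58.
The group guarantee fund pays out 0.51 × 4 × 86 = 175.44 in aggregate.
Group total = 58 + 175.44 = 233.44.

233.44 dollars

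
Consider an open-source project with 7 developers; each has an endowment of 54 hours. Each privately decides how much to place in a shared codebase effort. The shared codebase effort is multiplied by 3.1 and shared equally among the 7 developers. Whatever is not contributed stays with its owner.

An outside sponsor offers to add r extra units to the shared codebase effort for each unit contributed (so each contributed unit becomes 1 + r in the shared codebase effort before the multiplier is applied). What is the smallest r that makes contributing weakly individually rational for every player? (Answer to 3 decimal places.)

With matching at rate r, one contributed unit becomes (1 + r) in the shared codebase effort and returns 3.1 × (1 + r) / 7 to the contributor.
Setting this equal to 1: 1 + r = 7/3.1 = 2.2581.
So the minimum matching rate is r = 2.2581 − 1 = 1.258.

1.258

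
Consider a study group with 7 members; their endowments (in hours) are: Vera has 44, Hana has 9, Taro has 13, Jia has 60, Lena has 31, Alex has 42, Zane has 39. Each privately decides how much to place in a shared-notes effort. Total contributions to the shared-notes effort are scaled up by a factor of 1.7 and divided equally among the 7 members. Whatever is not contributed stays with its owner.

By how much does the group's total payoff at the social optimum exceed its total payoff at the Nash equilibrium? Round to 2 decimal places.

166.60 hours

The private return per contributed unit is 1.7/7 = 0.2429 < 1 for every player regardless of endowment, so the Nash equilibrium is zero contribution and the group total is Σ E_j = 44 + 9 + 13 + 60 + 31 + 42 + 39 = 238.
Each contributed unit returns 1.700 to the group, so the social optimum is full contribution by everyone: group total = 1.700 × 238 = 404.60.
Efficiency loss = (1.700 − 1) × 238 = 166.60.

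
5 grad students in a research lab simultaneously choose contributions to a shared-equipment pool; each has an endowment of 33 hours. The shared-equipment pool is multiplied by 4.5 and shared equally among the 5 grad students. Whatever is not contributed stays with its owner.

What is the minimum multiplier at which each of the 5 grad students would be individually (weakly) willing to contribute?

5

A contributed unit returns (multiplier)/5 to its contributor.
This reaches 1 exactly when the multiplier is 5.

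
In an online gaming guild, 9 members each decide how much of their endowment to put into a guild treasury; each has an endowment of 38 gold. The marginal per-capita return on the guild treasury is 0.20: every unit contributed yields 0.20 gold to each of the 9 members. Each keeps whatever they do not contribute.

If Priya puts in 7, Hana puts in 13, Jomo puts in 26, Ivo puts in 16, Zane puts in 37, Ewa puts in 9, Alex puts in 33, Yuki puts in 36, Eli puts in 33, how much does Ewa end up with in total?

71.00 gold

Total contributed: 7 + 13 + 26 + 16 + 37 + 9 + 33 + 36 + 33 = 210.
Each receives 0.20 × 210 = 42.00 from the guild treasury.
Ewa keeps 38 − 9 = 29, so Ewa's payoff is 29 + 42.00 = 71.00.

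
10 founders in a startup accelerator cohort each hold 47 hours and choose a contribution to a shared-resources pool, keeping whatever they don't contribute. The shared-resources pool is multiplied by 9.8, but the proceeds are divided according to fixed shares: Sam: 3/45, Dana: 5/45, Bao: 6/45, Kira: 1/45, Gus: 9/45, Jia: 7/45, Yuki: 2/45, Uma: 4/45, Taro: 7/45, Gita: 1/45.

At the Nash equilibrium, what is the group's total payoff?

2538.00 hours

Player j's private return per contributed unit is 9.8 × (j's share). Contributing is weakly dominant for j when that share is at least 1/9.8 = 0.1020, and contributing 0 is dominant otherwise.
The shares above 0.1020 belong to Dana, Bao, Gus, Jia and Taro, contributing 47 each; the remaining 5 contribute 0. Total contributed: 235.
The shared-resources pool pays out 9.8 × 235 = 2303.00 in total (split across the unequal shares, but the aggregate is all that matters for the group sum).
The 5 free-riders keep 47 each, adding 235. Group total = 235 + 2303.00 = 2538.00.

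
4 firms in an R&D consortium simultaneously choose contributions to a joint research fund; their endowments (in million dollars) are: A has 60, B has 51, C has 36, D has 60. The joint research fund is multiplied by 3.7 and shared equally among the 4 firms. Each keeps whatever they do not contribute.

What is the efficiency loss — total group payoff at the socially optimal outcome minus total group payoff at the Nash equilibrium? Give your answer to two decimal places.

The private return per contributed unit is 3.7/4 = 0.9250 < 1 for every player regardless of endowment, so the Nash equilibrium is zero contribution and the group total is Σ E_j = 60 + 51 + 36 + 60 = 207.
Each contributed unit returns 3.700 to the group, so the social optimum is full contribution by everyone: group total = 3.700 × 207 = 765.90.
Efficiency loss = (3.700 − 1) × 207 = 558.90.

558.90 million dollars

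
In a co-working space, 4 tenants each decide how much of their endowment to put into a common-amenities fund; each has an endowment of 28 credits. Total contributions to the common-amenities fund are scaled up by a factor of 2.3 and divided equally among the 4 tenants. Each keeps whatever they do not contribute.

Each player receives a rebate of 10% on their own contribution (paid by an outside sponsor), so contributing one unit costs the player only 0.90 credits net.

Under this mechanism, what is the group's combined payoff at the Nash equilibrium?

With the mechanism, a contributed unit returns (2.3/4) / 0.90 = 0.6389 per unit of net cost — still below 1 — so contributing 0 remains dominant for every player.
Everyone keeps their endowment and the group total is 4 × 28 = 112.

112.00 credits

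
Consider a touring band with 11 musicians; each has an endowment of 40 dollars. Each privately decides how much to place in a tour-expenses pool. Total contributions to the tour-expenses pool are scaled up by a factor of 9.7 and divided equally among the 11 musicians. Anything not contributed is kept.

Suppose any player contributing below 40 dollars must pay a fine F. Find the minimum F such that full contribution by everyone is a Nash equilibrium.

4.73 dollars

Given the others contribute fully, the best deviation is to contribute 0 (any partial contribution still incurs the fine and gives up units whose private return 0.8818 is below 1).
Deviating from 40 to 0 saves 40 dollars but forfeits the deviator's share of the drop in the tour-expenses pool: 9.7/11 × 40 = 35.27.
So the deviation gain is 40 − 35.27 = 4.73, and the fine must be at least 4.73 dollars to wipe it out.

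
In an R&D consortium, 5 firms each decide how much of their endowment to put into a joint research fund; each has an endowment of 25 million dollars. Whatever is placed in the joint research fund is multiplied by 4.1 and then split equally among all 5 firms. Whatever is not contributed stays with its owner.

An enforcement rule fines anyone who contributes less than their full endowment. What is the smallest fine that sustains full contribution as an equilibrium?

4.50 million dollars

Given the others contribute fully, the best deviation is to contribute 0 (any partial contribution still incurs the fine and gives up units whose private return 0.8200 is below 1).
Deviating from 25 to 0 saves 25 million dollars but forfeits the deviator's share of the drop in the joint research fund: 4.1/5 × 25 = 20.50.
So the deviation gain is 25 − 20.50 = 4.50, and the fine must be at least 4.50 million dollars to wipe it out.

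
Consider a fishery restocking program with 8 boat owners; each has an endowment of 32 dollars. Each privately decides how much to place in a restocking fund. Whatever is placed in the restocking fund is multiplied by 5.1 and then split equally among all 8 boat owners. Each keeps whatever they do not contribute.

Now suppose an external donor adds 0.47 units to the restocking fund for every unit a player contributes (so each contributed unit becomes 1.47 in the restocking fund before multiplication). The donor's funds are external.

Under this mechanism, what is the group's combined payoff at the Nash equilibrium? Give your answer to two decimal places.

With the mechanism, a contributed unit returns 5.1 × 1.47 / 8 = 0.9371 per unit of net cost — still below 1 — so contributing 0 remains dominant for every player.
Everyone keeps their endowment and the group total is 8 × 32 = 256.

256.00 dollars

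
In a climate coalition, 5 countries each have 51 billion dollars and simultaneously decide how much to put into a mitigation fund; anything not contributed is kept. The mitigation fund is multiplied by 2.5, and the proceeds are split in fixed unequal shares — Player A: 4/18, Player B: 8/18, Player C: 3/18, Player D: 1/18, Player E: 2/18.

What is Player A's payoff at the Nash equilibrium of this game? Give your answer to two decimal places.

79.33 billion dollars

Player j's private return per contributed unit is 2.5 × (j's share). Contributing is weakly dominant for j when that share is at least 1/2.5 = 0.4000, and contributing 0 is dominant otherwise.
Only Player B (8/18) clears that bar, contributing 51; the remaining 4 contribute 0. Total contributed: 51.
Player A keeps 51 and receives 2.5 × 51 × 4/18 = 28.33 from the mitigation fund, for a payoff of 79.33.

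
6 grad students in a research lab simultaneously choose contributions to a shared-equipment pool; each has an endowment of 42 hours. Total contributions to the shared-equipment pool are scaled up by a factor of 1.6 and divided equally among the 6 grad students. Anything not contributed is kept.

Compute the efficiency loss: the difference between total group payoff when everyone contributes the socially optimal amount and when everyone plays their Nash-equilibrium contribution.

151.20 hours

Each contributed unit returns 1.6/6 = 0.2667 to its contributor — below 1 — so contributing 0 is dominant for every player. At the Nash equilibrium everyone keeps their 42, and the group total is 6 × 42 = 252.
Each contributed unit returns 1.600 to the group as a whole (0.2667 to each of 6 players), which exceeds 1, so the social optimum is full contribution: group total = 1.600 × 252 = 403.20.
Efficiency loss = 403.20 − 252 = 151.20.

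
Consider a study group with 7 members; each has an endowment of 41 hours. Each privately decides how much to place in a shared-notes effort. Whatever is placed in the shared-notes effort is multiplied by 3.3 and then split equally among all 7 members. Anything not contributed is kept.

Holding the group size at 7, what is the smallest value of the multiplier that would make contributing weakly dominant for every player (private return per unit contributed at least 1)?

A contributed unit returns (multiplier)/7 to its contributor.
This reaches 1 exactly when the multiplier is 7.

7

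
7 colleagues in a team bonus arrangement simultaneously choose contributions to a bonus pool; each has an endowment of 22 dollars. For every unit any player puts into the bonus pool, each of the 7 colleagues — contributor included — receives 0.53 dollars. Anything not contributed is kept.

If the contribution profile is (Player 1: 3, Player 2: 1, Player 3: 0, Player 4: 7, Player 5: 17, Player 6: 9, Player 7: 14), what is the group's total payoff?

292.21 dollars

Total contributed: 3 + 1 + 0 + 7 + 17 + 9 + 14 = 51; total kept: 7 × 22 − 51 = 103.
The bonus pool pays out 0.53 × 7 × 51 = 189.21 in aggregate.
Group total = 103 + 189.21 = 292.21.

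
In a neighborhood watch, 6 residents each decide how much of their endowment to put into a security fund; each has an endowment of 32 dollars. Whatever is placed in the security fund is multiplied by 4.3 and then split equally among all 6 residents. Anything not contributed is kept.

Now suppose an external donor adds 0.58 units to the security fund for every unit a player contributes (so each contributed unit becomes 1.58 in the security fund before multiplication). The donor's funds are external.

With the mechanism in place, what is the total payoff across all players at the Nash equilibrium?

1304.45 dollars

The effective private return per unit is now 4.3 × 1.58 / 6 = 1.1323 > 1, so every player's dominant strategy flips to full contribution.
So the Nash equilibrium is full contribution by all 6; the group earns 4.3 × 1.58 × 192 = 1304.45.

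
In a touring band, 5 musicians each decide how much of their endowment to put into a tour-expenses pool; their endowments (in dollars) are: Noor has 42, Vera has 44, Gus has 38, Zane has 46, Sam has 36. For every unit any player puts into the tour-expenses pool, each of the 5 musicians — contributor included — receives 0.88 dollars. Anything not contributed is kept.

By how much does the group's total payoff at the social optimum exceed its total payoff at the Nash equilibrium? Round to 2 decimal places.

700.40 dollars

The private return per contributed unit is 0.88 < 1 for everyone, so the Nash equilibrium is zero contribution and the group total is Σ E_j = 42 + 44 + 38 + 46 + 36 = 206.
Each contributed unit returns 4.400 to the group, so the social optimum is full contribution by everyone: group total = 4.400 × 206 = 906.40.
Efficiency loss = (4.400 − 1) × 206 = 700.40.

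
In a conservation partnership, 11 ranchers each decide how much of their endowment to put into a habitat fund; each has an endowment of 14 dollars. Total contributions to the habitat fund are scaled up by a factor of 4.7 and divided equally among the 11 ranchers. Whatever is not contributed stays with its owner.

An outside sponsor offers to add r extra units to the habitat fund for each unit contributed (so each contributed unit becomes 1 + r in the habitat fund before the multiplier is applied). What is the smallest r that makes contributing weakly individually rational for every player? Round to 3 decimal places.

1.340

With matching at rate r, one contributed unit becomes (1 + r) in the habitat fund and returns 4.7 × (1 + r) / 11 to the contributor.
Setting this equal to 1: 1 + r = 11/4.7 = 2.3404.
So the minimum matching rate is r = 2.3404 − 1 = 1.340.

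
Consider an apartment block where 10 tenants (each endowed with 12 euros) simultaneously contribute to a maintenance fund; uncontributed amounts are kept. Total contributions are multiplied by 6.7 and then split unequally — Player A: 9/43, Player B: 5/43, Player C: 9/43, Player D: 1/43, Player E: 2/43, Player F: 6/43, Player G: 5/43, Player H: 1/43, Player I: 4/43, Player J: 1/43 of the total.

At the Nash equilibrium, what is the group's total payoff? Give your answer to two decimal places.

256.80 euros

A player with share s gets back 6.7·s per unit contributed, so full contribution is dominant for anyone with s > 1/6.7 = 0.1493 and zero contribution is dominant for anyone below.
Player A and Player C clear that bar, contributing 12 each; the remaining 8 contribute 0. Total contributed: 24.
The maintenance fund pays out 6.7 × 24 = 160.80 in total (split across the unequal shares, but the aggregate is all that matters for the group sum).
The 8 free-riders keep 12 each, adding 96. Group total = 96 + 160.80 = 256.80.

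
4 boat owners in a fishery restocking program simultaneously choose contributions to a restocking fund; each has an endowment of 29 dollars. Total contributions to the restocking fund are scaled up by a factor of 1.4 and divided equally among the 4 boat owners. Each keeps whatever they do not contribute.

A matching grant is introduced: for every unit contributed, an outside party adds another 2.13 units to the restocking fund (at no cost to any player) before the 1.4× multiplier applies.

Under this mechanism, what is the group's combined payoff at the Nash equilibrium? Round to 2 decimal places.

508.31 dollars

Under the mechanism each unit contributed yields 1.4 × 3.13 / 4 = 1.0955 back to its contributor per unit of net cost, which exceeds 1, making full contribution the dominant choice for everyone.
At the Nash equilibrium everyone contributes 29. Group total payoff = 1.4 × 3.13 × 116 = 508.31.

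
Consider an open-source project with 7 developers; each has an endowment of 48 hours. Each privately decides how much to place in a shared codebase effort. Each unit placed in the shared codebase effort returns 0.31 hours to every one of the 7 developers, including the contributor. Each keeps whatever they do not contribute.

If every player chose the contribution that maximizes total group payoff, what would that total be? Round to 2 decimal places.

729.12 hours

Each contributed unit returns 2.170 to the group as a whole (0.31 to each of 7 players), which exceeds 1, so the social optimum is full contribution: group total = 2.170 × 336 = 729.12.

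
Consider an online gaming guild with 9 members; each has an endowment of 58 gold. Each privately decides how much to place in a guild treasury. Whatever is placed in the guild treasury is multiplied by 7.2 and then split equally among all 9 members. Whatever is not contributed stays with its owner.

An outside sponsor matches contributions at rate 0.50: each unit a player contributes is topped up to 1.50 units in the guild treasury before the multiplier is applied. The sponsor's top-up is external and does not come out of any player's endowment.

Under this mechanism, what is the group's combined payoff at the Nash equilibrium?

With the mechanism, a contributed unit returns 7.2 × 1.50 / 9 = 1.2000 per unit of net cost to the contributor — now above 1 — so contributing fully is weakly dominant for every player.
So the Nash equilibrium is full contribution by all 9; the group earns 7.2 × 1.50 × 522 = 5637.60.

5637.60 gold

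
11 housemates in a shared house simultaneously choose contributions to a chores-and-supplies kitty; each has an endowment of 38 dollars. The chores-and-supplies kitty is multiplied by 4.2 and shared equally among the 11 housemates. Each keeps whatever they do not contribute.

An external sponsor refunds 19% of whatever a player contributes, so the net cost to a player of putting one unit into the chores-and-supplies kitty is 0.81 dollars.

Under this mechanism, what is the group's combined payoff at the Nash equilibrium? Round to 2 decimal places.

418.00 dollars

With the mechanism, a contributed unit returns (4.2/11) / 0.81 = 0.4714 per unit of net cost — still below 1 — so contributing 0 remains dominant for every player.
At the Nash equilibrium no one contributes; group total payoff = 11 × 38 = 418.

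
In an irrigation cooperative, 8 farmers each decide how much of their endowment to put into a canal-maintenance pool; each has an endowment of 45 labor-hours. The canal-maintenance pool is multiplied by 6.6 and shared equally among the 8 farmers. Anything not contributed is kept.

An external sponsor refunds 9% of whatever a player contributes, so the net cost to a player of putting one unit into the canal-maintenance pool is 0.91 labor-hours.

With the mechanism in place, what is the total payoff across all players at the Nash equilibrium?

360.00 labor-hours

Even with the mechanism, each unit contributed returns only (6.6/8) / 0.91 = 0.9066 per unit of net cost, so contributing nothing is still dominant.
At the Nash equilibrium no one contributes; group total payoff = 8 × 45 = 360.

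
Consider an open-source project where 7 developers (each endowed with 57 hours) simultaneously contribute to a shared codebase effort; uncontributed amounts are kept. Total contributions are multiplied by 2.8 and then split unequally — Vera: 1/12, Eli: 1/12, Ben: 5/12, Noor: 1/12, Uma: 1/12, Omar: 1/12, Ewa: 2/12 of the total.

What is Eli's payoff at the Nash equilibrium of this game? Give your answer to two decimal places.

For player j, contributing a unit is worthwhile iff 2.8 × (j's share) ≥ 1, i.e. iff j's share is at least 0.3571.
Ben alone (share 5/12) is above the threshold, contributing 57; the remaining 6 contribute 0. Total contributed: 57.
Eli keeps 57 and receives 2.8 × 57 × 1/12 = 13.30 from the shared codebase effort, for a payoff of 70.30.

70.30 hours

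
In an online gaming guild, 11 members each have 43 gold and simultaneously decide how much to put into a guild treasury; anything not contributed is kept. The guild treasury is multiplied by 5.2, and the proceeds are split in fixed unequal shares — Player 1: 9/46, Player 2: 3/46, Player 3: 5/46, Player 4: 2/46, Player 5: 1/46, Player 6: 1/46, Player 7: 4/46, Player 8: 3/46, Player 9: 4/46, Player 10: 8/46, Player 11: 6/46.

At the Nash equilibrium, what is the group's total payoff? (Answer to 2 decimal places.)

653.60 gold

A player with share s gets back 5.2·s per unit contributed, so full contribution is dominant for anyone with s > 1/5.2 = 0.1923 and zero contribution is dominant for anyone below.
Player 1 alone (share 9/46) is above the threshold, contributing 43; the remaining 10 contribute 0. Total contributed: 43.
The guild treasury pays out 5.2 × 43 = 223.60 in total (split across the unequal shares, but the aggregate is all that matters for the group sum).
The 10 free-riders keep 43 each, adding 430. Group total = 430 + 223.60 = 653.60.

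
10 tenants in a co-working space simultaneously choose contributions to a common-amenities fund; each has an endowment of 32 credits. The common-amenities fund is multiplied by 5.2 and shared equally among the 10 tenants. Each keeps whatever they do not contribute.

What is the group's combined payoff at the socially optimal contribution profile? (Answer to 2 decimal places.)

1664.00 credits

Each contributed unit returns 5.200 to the group as a whole (0.5200 to each of 10 players), which exceeds 1, so the social optimum is full contribution: group total = 5.200 × 320 = 1664.00.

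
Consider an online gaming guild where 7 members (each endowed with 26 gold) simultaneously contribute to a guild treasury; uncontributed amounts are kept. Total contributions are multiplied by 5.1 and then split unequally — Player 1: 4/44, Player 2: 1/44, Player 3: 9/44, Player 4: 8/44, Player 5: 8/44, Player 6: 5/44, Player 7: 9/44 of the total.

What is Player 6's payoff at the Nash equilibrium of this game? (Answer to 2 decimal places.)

56.14 gold

Player j's private return per contributed unit is 5.1 × (j's share). Contributing is weakly dominant for j when that share is at least 1/5.1 = 0.1961, and contributing 0 is dominant otherwise.
Player 3 and Player 7 are above the threshold, contributing 26 each; the remaining 5 contribute 0. Total contributed: 52.
Player 6 keeps 26 and receives 5.1 × 52 × 5/44 = 30.14 from the guild treasury, for a payoff of 56.14.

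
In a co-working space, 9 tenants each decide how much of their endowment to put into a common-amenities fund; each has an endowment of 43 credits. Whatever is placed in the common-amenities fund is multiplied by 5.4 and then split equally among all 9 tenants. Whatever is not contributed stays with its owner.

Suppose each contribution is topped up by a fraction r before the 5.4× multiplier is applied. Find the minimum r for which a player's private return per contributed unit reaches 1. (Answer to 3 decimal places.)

With matching at rate r, one contributed unit becomes (1 + r) in the common-amenities fund and returns 5.4 × (1 + r) / 9 to the contributor.
Setting this equal to 1: 1 + r = 9/5.4 = 1.6667.
So the minimum matching rate is r = 1.6667 − 1 = 0.667.

0.667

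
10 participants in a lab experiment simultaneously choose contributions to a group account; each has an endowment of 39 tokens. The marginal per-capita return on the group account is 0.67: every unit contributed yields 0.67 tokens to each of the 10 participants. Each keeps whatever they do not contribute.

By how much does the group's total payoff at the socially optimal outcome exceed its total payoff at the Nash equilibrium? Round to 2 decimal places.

2223.00 tokens

The private return per contributed unit is 0.67 < 1, so contributing 0 is dominant for every player. At the Nash equilibrium everyone keeps their 39, and the group total is 10 × 39 = 390.
Each contributed unit returns 6.700 to the group as a whole (0.67 to each of 10 players), which exceeds 1, so the social optimum is full contribution: group total = 6.700 × 390 = 2613.00.
Efficiency loss = 2613.00 − 390 = 2223.00.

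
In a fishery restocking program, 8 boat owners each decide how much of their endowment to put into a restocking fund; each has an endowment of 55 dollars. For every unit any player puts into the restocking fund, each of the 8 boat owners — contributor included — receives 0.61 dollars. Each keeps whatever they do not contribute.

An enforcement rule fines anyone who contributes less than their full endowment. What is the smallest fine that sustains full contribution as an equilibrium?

Given the others contribute fully, the best deviation is to contribute 0 (any partial contribution still incurs the fine and gives up units whose private return 0.61 is below 1).
Deviating from 55 to 0 saves 55 dollars but forfeits the deviator's share of the drop in the restocking fund: 0.61 × 55 = 33.55.
So the deviation gain is 55 − 33.55 = 21.45, and the fine must be at least 21.45 dollars to wipe it out.

21.45 dollars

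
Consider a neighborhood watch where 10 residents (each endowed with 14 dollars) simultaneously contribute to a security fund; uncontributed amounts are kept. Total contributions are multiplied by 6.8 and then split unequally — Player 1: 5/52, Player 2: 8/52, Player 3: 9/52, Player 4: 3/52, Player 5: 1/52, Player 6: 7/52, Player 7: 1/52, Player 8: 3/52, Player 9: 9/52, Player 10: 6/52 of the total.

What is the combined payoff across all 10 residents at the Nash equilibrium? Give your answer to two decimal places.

For player j, contributing a unit is worthwhile iff 6.8 × (j's share) ≥ 1, i.e. iff j's share is at least 0.1471.
Player 2, Player 3 and Player 9 clear that bar, contributing 14 each; the remaining 7 contribute 0. Total contributed: 42.
The security fund pays out 6.8 × 42 = 285.60 in total (split across the unequal shares, but the aggregate is all that matters for the group sum).
The 7 free-riders keep 14 each, adding 98. Group total = 98 + 285.60 = 383.60.

383.60 dollars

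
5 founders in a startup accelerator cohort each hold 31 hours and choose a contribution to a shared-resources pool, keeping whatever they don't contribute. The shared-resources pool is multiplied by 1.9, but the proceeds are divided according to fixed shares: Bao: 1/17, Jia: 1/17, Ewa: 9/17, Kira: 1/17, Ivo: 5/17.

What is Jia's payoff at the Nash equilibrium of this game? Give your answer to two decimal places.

A player with share s gets back 1.9·s per unit contributed, so full contribution is dominant for anyone with s > 1/1.9 = 0.5263 and zero contribution is dominant for anyone below.
Only Ewa (9/17) clears that bar, contributing 31; the remaining 4 contribute 0. Total contributed: 31.
Jia keeps 31 and receives 1.9 × 31 × 1/17 = 3.46 from the shared-resources pool, for a payoff of 34.46.

34.46 hours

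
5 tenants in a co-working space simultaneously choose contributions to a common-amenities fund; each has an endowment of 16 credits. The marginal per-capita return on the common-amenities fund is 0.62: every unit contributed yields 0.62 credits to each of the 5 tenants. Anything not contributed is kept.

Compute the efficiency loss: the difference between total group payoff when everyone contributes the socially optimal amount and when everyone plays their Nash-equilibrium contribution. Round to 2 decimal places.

168.00 credits

The private return per contributed unit is 0.62 < 1, so contributing 0 is dominant for every player. At the Nash equilibrium everyone keeps their 16, and the group total is 5 × 16 = 80.
Each contributed unit returns 3.100 to the group as a whole (0.62 to each of 5 players), which exceeds 1, so the social optimum is full contribution: group total = 3.100 × 80 = 248.00.
Efficiency loss = 248.00 − 80 = 168.00.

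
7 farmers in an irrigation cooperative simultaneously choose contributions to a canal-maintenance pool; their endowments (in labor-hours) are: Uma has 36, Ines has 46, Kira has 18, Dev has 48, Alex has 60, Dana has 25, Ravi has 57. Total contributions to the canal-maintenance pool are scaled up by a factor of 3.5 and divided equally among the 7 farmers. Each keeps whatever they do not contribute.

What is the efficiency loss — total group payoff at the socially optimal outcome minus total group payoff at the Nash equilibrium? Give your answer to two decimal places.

The private return per contributed unit is 3.5/7 = 0.5000 < 1 for every player regardless of endowment, so the Nash equilibrium is zero contribution and the group total is Σ E_j = 36 + 46 + 18 + 48 + 60 + 25 + 57 = 290.
Each contributed unit returns 3.500 to the group, so the social optimum is full contribution by everyone: group total = 3.500 × 290 = 1015.00.
Efficiency loss = (3.500 − 1) × 290 = 725.00.

725.00 labor-hours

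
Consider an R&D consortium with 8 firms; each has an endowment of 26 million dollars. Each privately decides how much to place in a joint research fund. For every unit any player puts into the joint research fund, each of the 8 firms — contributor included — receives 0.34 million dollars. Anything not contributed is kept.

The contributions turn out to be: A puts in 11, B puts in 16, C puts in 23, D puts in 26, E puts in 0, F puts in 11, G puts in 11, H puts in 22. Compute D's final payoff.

Total contributed: 11 + 16 + 23 + 26 + 0 + 11 + 11 + 22 = 120.
Each receives 0.34 × 120 = 40.80 from the joint research fund.
D keeps 26 − 26 = 0, so D's payoff is 0 + 40.80 = 40.80.

40.80 million dollars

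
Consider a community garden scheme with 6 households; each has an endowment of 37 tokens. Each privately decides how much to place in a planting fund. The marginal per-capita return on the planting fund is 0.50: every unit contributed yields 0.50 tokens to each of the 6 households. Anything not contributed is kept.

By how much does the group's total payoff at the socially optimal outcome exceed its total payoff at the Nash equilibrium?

444.00 tokens

The private return per contributed unit is 0.50 < 1, so contributing 0 is dominant for every player. At the Nash equilibrium everyone keeps their 37, and the group total is 6 × 37 = 222.
Each contributed unit returns 3.000 to the group as a whole (0.50 to each of 6 players), which exceeds 1, so the social optimum is full contribution: group total = 3.000 × 222 = 666.00.
Efficiency loss = 666.00 − 222 = 444.00.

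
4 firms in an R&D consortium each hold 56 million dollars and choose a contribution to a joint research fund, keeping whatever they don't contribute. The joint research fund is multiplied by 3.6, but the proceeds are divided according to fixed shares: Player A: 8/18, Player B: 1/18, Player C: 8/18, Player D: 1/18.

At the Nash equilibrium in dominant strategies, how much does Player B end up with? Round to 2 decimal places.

Each unit j contributes comes back to j as 3.6 × (j's share), so j prefers to contribute only if that share exceeds 1/3.6 = 0.2778; otherwise keeping the unit dominates.
Player A and Player C clear that bar, contributing 56 each; the remaining 2 contribute 0. Total contributed: 112.
Player B keeps 56 and receives 3.6 × 112 × 1/18 = 22.40 from the joint research fund, for a payoff of 78.40.

78.40 million dollars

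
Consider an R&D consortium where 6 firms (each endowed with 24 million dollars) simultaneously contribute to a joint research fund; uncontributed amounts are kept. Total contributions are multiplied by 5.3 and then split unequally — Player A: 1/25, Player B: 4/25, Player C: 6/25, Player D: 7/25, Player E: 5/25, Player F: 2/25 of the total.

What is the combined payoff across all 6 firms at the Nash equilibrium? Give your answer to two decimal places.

Player j's private return per contributed unit is 5.3 × (j's share). Contributing is weakly dominant for j when that share is at least 1/5.3 = 0.1887, and contributing 0 is dominant otherwise.
Player C, Player D and Player E are above the threshold, contributing 24 each; the remaining 3 contribute 0. Total contributed: 72.
The joint research fund pays out 5.3 × 72 = 381.60 in total (split across the unequal shares, but the aggregate is all that matters for the group sum).
The 3 free-riders keep 24 each, adding 72. Group total = 72 + 381.60 = 453.60.

453.60 million dollars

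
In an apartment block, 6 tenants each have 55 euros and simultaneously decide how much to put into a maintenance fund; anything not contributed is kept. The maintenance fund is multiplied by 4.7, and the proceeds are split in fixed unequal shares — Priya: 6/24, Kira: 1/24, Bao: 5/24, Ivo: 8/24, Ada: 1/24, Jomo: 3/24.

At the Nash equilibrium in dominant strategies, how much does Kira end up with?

Player j's private return per contributed unit is 4.7 × (j's share). Contributing is weakly dominant for j when that share is at least 1/4.7 = 0.2128, and contributing 0 is dominant otherwise.
Priya and Ivo clear that bar, contributing 55 each; the remaining 4 contribute 0. Total contributed: 110.
Kira keeps 55 and receives 4.7 × 110 × 1/24 = 21.54 from the maintenance fund, for a payoff of 76.54.

76.54 euros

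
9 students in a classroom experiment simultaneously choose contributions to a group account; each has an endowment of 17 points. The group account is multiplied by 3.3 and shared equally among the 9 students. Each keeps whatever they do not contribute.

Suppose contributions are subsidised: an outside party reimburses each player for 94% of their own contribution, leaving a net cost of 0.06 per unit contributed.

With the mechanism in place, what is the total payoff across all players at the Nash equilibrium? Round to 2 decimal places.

648.72 points

With the mechanism, a contributed unit returns (3.3/9) / 0.06 = 6.1111 per unit of net cost to the contributor — now above 1 — so contributing fully is weakly dominant for every player.
At the Nash equilibrium everyone contributes 17. Group total payoff = 9 × (17 × 0.94 + 3.3 × 17) = 648.72.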